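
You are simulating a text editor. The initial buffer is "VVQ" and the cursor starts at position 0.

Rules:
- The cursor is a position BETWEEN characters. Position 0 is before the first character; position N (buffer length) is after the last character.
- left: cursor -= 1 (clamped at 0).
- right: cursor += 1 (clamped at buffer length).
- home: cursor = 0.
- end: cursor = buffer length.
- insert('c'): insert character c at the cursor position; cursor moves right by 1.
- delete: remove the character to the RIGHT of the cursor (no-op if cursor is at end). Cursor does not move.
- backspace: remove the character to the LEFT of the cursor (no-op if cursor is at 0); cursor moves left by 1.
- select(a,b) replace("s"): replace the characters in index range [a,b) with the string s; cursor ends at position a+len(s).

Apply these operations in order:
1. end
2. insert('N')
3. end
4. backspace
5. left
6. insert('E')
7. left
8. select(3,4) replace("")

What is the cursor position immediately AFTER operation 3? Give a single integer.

Answer: 4

Derivation:
After op 1 (end): buf='VVQ' cursor=3
After op 2 (insert('N')): buf='VVQN' cursor=4
After op 3 (end): buf='VVQN' cursor=4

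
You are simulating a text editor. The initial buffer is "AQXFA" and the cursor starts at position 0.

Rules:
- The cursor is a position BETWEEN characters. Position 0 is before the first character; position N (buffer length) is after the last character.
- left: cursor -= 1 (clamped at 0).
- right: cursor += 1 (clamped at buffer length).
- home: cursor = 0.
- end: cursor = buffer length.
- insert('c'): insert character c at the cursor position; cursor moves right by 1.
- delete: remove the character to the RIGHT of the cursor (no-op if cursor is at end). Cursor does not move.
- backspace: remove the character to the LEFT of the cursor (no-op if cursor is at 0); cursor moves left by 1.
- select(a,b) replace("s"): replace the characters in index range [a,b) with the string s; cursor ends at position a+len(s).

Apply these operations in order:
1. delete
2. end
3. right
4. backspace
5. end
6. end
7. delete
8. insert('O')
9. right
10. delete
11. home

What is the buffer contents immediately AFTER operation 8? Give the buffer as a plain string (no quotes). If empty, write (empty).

After op 1 (delete): buf='QXFA' cursor=0
After op 2 (end): buf='QXFA' cursor=4
After op 3 (right): buf='QXFA' cursor=4
After op 4 (backspace): buf='QXF' cursor=3
After op 5 (end): buf='QXF' cursor=3
After op 6 (end): buf='QXF' cursor=3
After op 7 (delete): buf='QXF' cursor=3
After op 8 (insert('O')): buf='QXFO' cursor=4

Answer: QXFO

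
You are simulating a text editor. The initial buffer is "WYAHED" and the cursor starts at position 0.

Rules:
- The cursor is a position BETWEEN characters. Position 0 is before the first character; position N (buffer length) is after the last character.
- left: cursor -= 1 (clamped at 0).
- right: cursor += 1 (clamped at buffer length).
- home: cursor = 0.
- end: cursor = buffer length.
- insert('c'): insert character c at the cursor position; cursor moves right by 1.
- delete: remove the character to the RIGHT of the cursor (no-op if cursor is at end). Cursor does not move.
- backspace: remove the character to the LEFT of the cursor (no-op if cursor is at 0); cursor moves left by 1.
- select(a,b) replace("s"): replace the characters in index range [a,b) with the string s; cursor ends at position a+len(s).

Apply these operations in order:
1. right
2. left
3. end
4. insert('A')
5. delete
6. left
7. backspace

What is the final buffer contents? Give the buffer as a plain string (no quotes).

After op 1 (right): buf='WYAHED' cursor=1
After op 2 (left): buf='WYAHED' cursor=0
After op 3 (end): buf='WYAHED' cursor=6
After op 4 (insert('A')): buf='WYAHEDA' cursor=7
After op 5 (delete): buf='WYAHEDA' cursor=7
After op 6 (left): buf='WYAHEDA' cursor=6
After op 7 (backspace): buf='WYAHEA' cursor=5

Answer: WYAHEA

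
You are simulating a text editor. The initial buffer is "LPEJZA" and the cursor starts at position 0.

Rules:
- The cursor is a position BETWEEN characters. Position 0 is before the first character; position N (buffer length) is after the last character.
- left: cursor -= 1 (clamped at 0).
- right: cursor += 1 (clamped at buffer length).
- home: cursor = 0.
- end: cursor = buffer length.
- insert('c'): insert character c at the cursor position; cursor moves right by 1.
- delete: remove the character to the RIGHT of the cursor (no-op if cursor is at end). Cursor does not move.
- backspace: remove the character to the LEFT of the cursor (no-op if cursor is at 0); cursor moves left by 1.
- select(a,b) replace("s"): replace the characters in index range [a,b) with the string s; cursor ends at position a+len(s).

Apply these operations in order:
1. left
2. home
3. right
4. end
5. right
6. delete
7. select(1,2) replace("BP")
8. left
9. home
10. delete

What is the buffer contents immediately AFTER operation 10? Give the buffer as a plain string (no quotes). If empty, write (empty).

After op 1 (left): buf='LPEJZA' cursor=0
After op 2 (home): buf='LPEJZA' cursor=0
After op 3 (right): buf='LPEJZA' cursor=1
After op 4 (end): buf='LPEJZA' cursor=6
After op 5 (right): buf='LPEJZA' cursor=6
After op 6 (delete): buf='LPEJZA' cursor=6
After op 7 (select(1,2) replace("BP")): buf='LBPEJZA' cursor=3
After op 8 (left): buf='LBPEJZA' cursor=2
After op 9 (home): buf='LBPEJZA' cursor=0
After op 10 (delete): buf='BPEJZA' cursor=0

Answer: BPEJZA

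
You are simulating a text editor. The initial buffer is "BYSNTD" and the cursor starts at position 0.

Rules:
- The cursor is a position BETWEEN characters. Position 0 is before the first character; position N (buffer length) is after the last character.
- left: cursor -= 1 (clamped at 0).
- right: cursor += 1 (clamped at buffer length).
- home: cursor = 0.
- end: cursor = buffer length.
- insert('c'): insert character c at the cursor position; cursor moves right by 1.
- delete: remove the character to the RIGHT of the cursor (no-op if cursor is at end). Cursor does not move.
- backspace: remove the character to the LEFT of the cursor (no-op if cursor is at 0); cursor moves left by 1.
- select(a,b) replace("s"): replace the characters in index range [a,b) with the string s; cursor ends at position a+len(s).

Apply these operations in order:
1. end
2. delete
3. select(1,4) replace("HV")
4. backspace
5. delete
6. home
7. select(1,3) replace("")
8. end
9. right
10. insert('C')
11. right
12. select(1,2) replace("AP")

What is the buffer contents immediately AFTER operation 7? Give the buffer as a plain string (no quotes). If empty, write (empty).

After op 1 (end): buf='BYSNTD' cursor=6
After op 2 (delete): buf='BYSNTD' cursor=6
After op 3 (select(1,4) replace("HV")): buf='BHVTD' cursor=3
After op 4 (backspace): buf='BHTD' cursor=2
After op 5 (delete): buf='BHD' cursor=2
After op 6 (home): buf='BHD' cursor=0
After op 7 (select(1,3) replace("")): buf='B' cursor=1

Answer: B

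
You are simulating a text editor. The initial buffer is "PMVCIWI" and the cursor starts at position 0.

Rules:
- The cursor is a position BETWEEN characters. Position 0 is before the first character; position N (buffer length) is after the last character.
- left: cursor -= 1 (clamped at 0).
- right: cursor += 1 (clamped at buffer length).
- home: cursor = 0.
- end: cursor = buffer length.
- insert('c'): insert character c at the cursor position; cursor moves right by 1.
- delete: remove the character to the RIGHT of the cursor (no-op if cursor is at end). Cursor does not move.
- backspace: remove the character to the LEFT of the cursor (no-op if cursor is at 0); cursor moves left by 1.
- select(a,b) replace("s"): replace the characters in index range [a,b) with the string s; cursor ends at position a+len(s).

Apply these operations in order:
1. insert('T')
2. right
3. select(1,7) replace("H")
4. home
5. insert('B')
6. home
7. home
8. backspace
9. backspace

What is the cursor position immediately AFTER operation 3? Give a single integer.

After op 1 (insert('T')): buf='TPMVCIWI' cursor=1
After op 2 (right): buf='TPMVCIWI' cursor=2
After op 3 (select(1,7) replace("H")): buf='THI' cursor=2

Answer: 2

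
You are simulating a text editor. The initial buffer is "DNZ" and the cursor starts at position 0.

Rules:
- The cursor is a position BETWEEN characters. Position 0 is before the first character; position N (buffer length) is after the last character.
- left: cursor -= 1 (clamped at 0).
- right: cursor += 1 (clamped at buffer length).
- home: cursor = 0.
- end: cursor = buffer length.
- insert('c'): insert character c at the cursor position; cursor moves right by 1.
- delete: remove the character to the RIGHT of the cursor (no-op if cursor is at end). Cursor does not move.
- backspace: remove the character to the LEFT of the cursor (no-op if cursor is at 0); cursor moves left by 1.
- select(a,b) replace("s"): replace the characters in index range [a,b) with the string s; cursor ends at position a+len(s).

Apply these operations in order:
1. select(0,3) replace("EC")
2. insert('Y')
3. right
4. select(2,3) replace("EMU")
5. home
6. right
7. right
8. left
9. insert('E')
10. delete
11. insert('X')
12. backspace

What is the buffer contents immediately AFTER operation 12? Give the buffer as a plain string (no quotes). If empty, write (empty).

After op 1 (select(0,3) replace("EC")): buf='EC' cursor=2
After op 2 (insert('Y')): buf='ECY' cursor=3
After op 3 (right): buf='ECY' cursor=3
After op 4 (select(2,3) replace("EMU")): buf='ECEMU' cursor=5
After op 5 (home): buf='ECEMU' cursor=0
After op 6 (right): buf='ECEMU' cursor=1
After op 7 (right): buf='ECEMU' cursor=2
After op 8 (left): buf='ECEMU' cursor=1
After op 9 (insert('E')): buf='EECEMU' cursor=2
After op 10 (delete): buf='EEEMU' cursor=2
After op 11 (insert('X')): buf='EEXEMU' cursor=3
After op 12 (backspace): buf='EEEMU' cursor=2

Answer: EEEMU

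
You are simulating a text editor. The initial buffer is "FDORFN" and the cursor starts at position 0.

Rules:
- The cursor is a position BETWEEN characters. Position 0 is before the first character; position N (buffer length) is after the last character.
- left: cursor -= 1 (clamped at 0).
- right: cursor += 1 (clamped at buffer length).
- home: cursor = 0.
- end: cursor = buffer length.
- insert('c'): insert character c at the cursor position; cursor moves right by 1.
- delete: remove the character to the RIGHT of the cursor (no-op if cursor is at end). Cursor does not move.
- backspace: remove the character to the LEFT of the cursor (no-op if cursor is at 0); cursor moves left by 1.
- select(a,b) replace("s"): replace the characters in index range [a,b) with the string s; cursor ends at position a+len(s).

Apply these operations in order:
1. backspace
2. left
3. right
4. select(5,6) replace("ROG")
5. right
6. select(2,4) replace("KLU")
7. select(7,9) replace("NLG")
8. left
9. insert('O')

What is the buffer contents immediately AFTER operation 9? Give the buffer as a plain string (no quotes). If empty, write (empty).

After op 1 (backspace): buf='FDORFN' cursor=0
After op 2 (left): buf='FDORFN' cursor=0
After op 3 (right): buf='FDORFN' cursor=1
After op 4 (select(5,6) replace("ROG")): buf='FDORFROG' cursor=8
After op 5 (right): buf='FDORFROG' cursor=8
After op 6 (select(2,4) replace("KLU")): buf='FDKLUFROG' cursor=5
After op 7 (select(7,9) replace("NLG")): buf='FDKLUFRNLG' cursor=10
After op 8 (left): buf='FDKLUFRNLG' cursor=9
After op 9 (insert('O')): buf='FDKLUFRNLOG' cursor=10

Answer: FDKLUFRNLOG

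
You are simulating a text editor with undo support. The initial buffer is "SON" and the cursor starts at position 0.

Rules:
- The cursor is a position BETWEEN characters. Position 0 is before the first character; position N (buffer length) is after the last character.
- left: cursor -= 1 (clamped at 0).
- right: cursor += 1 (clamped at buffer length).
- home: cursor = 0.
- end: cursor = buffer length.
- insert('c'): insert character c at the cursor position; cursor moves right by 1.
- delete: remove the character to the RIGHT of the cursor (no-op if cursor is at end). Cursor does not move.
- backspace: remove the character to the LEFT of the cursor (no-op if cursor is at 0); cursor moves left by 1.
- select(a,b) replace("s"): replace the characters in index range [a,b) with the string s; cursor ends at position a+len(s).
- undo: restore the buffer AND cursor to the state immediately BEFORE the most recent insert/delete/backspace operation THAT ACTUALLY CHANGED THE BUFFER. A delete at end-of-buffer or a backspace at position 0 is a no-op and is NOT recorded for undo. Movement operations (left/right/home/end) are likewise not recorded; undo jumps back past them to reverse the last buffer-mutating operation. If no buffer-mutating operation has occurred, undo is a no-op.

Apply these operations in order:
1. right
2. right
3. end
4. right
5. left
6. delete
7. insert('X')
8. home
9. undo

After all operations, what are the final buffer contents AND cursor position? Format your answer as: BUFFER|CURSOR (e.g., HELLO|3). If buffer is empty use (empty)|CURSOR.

Answer: SO|2

Derivation:
After op 1 (right): buf='SON' cursor=1
After op 2 (right): buf='SON' cursor=2
After op 3 (end): buf='SON' cursor=3
After op 4 (right): buf='SON' cursor=3
After op 5 (left): buf='SON' cursor=2
After op 6 (delete): buf='SO' cursor=2
After op 7 (insert('X')): buf='SOX' cursor=3
After op 8 (home): buf='SOX' cursor=0
After op 9 (undo): buf='SO' cursor=2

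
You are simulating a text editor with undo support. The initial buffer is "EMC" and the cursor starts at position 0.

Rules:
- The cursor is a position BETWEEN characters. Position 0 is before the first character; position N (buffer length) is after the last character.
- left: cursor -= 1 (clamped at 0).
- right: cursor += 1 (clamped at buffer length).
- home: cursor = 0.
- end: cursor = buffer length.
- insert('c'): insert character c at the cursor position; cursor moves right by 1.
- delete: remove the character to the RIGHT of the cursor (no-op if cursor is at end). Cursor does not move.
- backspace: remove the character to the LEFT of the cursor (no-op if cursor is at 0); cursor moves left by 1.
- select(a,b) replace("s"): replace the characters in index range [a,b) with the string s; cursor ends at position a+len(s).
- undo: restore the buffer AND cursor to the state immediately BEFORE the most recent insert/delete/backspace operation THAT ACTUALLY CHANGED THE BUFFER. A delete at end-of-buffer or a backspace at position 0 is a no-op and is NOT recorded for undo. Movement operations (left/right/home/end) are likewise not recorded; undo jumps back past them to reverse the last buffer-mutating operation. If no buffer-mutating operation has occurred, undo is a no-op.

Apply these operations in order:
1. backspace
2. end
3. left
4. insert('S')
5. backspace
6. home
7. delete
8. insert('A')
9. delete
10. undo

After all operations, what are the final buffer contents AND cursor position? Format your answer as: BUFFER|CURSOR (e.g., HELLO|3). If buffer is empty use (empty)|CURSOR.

Answer: AMC|1

Derivation:
After op 1 (backspace): buf='EMC' cursor=0
After op 2 (end): buf='EMC' cursor=3
After op 3 (left): buf='EMC' cursor=2
After op 4 (insert('S')): buf='EMSC' cursor=3
After op 5 (backspace): buf='EMC' cursor=2
After op 6 (home): buf='EMC' cursor=0
After op 7 (delete): buf='MC' cursor=0
After op 8 (insert('A')): buf='AMC' cursor=1
After op 9 (delete): buf='AC' cursor=1
After op 10 (undo): buf='AMC' cursor=1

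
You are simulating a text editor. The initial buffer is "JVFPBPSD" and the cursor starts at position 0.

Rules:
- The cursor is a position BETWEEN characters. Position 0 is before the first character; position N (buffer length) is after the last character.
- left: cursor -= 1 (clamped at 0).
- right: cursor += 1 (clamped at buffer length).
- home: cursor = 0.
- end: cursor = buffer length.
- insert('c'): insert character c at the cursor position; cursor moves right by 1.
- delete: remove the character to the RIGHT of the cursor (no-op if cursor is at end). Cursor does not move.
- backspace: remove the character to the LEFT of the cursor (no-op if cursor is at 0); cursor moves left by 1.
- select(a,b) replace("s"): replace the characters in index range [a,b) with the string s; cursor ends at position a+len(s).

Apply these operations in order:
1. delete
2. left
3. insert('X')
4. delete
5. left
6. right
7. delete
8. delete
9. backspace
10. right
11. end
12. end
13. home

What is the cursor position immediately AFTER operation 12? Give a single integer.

After op 1 (delete): buf='VFPBPSD' cursor=0
After op 2 (left): buf='VFPBPSD' cursor=0
After op 3 (insert('X')): buf='XVFPBPSD' cursor=1
After op 4 (delete): buf='XFPBPSD' cursor=1
After op 5 (left): buf='XFPBPSD' cursor=0
After op 6 (right): buf='XFPBPSD' cursor=1
After op 7 (delete): buf='XPBPSD' cursor=1
After op 8 (delete): buf='XBPSD' cursor=1
After op 9 (backspace): buf='BPSD' cursor=0
After op 10 (right): buf='BPSD' cursor=1
After op 11 (end): buf='BPSD' cursor=4
After op 12 (end): buf='BPSD' cursor=4

Answer: 4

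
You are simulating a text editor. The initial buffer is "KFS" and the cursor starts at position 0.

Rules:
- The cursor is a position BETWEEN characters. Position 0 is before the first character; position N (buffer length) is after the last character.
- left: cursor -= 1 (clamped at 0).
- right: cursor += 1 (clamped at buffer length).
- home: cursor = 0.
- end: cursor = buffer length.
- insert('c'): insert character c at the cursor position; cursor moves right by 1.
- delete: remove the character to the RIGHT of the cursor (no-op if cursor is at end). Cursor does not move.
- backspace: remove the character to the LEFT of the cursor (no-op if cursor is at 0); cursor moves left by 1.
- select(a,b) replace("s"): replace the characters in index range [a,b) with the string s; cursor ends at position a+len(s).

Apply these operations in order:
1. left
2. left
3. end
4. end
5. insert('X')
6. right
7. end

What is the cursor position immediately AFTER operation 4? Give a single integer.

After op 1 (left): buf='KFS' cursor=0
After op 2 (left): buf='KFS' cursor=0
After op 3 (end): buf='KFS' cursor=3
After op 4 (end): buf='KFS' cursor=3

Answer: 3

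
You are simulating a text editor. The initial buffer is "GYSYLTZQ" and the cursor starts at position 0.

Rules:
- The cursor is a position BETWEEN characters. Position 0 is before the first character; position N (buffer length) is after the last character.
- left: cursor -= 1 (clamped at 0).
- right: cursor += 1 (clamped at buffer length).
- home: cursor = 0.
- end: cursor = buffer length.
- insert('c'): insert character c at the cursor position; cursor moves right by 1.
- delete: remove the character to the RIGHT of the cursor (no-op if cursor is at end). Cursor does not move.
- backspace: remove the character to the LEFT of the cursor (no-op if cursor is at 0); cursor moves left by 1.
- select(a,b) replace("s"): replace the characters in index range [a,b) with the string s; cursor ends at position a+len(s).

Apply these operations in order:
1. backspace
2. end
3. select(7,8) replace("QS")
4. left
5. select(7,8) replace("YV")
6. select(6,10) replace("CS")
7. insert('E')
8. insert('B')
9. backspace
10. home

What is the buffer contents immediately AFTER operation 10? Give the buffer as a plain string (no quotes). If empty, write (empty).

After op 1 (backspace): buf='GYSYLTZQ' cursor=0
After op 2 (end): buf='GYSYLTZQ' cursor=8
After op 3 (select(7,8) replace("QS")): buf='GYSYLTZQS' cursor=9
After op 4 (left): buf='GYSYLTZQS' cursor=8
After op 5 (select(7,8) replace("YV")): buf='GYSYLTZYVS' cursor=9
After op 6 (select(6,10) replace("CS")): buf='GYSYLTCS' cursor=8
After op 7 (insert('E')): buf='GYSYLTCSE' cursor=9
After op 8 (insert('B')): buf='GYSYLTCSEB' cursor=10
After op 9 (backspace): buf='GYSYLTCSE' cursor=9
After op 10 (home): buf='GYSYLTCSE' cursor=0

Answer: GYSYLTCSE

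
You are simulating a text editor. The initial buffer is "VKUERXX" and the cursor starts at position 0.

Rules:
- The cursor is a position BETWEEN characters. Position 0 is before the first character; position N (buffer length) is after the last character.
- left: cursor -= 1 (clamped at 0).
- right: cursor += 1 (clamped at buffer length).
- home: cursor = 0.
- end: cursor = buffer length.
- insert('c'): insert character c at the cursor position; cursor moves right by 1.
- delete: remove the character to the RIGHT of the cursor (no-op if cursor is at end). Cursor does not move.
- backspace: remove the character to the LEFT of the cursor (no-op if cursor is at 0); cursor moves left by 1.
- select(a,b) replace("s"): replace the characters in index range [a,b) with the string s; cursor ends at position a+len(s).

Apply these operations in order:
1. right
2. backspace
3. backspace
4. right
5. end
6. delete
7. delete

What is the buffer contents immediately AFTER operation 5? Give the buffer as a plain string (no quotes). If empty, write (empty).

Answer: KUERXX

Derivation:
After op 1 (right): buf='VKUERXX' cursor=1
After op 2 (backspace): buf='KUERXX' cursor=0
After op 3 (backspace): buf='KUERXX' cursor=0
After op 4 (right): buf='KUERXX' cursor=1
After op 5 (end): buf='KUERXX' cursor=6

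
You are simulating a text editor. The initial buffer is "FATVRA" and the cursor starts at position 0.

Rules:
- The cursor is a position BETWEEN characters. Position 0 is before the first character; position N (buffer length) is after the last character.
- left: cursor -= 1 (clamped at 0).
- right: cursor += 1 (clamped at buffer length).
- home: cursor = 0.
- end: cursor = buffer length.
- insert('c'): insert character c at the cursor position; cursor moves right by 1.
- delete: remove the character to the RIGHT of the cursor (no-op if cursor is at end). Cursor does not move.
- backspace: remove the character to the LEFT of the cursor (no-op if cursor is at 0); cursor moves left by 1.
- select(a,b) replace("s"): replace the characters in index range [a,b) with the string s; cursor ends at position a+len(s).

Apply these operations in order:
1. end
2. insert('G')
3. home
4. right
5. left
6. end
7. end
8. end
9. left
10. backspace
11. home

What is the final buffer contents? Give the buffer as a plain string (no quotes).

After op 1 (end): buf='FATVRA' cursor=6
After op 2 (insert('G')): buf='FATVRAG' cursor=7
After op 3 (home): buf='FATVRAG' cursor=0
After op 4 (right): buf='FATVRAG' cursor=1
After op 5 (left): buf='FATVRAG' cursor=0
After op 6 (end): buf='FATVRAG' cursor=7
After op 7 (end): buf='FATVRAG' cursor=7
After op 8 (end): buf='FATVRAG' cursor=7
After op 9 (left): buf='FATVRAG' cursor=6
After op 10 (backspace): buf='FATVRG' cursor=5
After op 11 (home): buf='FATVRG' cursor=0

Answer: FATVRG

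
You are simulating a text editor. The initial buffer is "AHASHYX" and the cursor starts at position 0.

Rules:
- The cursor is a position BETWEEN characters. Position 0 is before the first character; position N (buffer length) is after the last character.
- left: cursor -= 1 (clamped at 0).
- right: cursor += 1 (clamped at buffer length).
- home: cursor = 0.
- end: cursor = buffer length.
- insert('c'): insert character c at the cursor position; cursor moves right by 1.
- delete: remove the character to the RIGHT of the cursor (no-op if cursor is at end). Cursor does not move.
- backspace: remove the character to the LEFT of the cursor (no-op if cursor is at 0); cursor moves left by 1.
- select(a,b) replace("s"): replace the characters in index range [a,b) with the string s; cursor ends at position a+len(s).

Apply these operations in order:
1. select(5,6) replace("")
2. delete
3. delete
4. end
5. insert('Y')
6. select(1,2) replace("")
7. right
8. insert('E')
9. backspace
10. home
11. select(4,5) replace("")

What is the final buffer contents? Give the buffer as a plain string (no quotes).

Answer: AASH

Derivation:
After op 1 (select(5,6) replace("")): buf='AHASHX' cursor=5
After op 2 (delete): buf='AHASH' cursor=5
After op 3 (delete): buf='AHASH' cursor=5
After op 4 (end): buf='AHASH' cursor=5
After op 5 (insert('Y')): buf='AHASHY' cursor=6
After op 6 (select(1,2) replace("")): buf='AASHY' cursor=1
After op 7 (right): buf='AASHY' cursor=2
After op 8 (insert('E')): buf='AAESHY' cursor=3
After op 9 (backspace): buf='AASHY' cursor=2
After op 10 (home): buf='AASHY' cursor=0
After op 11 (select(4,5) replace("")): buf='AASH' cursor=4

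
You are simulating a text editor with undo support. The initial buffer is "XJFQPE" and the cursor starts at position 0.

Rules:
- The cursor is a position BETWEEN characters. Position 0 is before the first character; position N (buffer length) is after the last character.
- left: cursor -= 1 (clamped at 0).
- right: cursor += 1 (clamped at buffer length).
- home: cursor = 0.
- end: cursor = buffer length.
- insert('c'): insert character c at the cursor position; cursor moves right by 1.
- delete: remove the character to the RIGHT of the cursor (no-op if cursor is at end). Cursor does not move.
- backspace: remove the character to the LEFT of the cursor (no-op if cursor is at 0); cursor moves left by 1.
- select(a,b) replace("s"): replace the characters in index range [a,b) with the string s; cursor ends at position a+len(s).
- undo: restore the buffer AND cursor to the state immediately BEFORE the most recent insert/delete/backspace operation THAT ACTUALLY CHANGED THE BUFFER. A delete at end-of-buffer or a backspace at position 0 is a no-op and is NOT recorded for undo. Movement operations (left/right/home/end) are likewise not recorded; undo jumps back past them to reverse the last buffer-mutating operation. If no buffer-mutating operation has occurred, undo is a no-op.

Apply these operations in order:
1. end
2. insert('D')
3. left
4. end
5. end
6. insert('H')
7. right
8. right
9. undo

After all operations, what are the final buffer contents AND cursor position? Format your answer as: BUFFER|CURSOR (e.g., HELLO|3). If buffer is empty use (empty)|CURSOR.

Answer: XJFQPED|7

Derivation:
After op 1 (end): buf='XJFQPE' cursor=6
After op 2 (insert('D')): buf='XJFQPED' cursor=7
After op 3 (left): buf='XJFQPED' cursor=6
After op 4 (end): buf='XJFQPED' cursor=7
After op 5 (end): buf='XJFQPED' cursor=7
After op 6 (insert('H')): buf='XJFQPEDH' cursor=8
After op 7 (right): buf='XJFQPEDH' cursor=8
After op 8 (right): buf='XJFQPEDH' cursor=8
After op 9 (undo): buf='XJFQPED' cursor=7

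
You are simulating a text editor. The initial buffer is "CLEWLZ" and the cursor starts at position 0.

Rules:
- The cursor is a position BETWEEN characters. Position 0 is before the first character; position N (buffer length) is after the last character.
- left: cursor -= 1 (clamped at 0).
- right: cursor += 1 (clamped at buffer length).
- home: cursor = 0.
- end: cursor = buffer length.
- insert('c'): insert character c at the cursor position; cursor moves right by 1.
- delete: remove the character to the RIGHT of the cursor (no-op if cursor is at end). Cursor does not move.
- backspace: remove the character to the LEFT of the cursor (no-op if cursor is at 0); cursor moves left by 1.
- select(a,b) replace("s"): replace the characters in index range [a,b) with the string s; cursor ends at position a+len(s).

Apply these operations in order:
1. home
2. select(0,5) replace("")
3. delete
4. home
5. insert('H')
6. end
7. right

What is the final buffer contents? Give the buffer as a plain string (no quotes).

After op 1 (home): buf='CLEWLZ' cursor=0
After op 2 (select(0,5) replace("")): buf='Z' cursor=0
After op 3 (delete): buf='(empty)' cursor=0
After op 4 (home): buf='(empty)' cursor=0
After op 5 (insert('H')): buf='H' cursor=1
After op 6 (end): buf='H' cursor=1
After op 7 (right): buf='H' cursor=1

Answer: H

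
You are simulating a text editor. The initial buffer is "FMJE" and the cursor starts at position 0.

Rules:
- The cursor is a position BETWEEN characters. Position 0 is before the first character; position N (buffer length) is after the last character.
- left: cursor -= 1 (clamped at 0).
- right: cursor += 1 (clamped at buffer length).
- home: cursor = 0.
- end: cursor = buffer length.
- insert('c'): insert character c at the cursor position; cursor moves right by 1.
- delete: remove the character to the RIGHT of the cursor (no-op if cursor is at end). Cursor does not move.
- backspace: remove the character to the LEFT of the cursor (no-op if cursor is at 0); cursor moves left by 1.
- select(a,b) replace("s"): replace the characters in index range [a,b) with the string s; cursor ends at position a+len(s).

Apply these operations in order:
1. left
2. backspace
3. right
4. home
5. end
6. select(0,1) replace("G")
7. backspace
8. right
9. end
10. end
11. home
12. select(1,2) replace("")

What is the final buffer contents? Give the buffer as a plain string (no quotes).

After op 1 (left): buf='FMJE' cursor=0
After op 2 (backspace): buf='FMJE' cursor=0
After op 3 (right): buf='FMJE' cursor=1
After op 4 (home): buf='FMJE' cursor=0
After op 5 (end): buf='FMJE' cursor=4
After op 6 (select(0,1) replace("G")): buf='GMJE' cursor=1
After op 7 (backspace): buf='MJE' cursor=0
After op 8 (right): buf='MJE' cursor=1
After op 9 (end): buf='MJE' cursor=3
After op 10 (end): buf='MJE' cursor=3
After op 11 (home): buf='MJE' cursor=0
After op 12 (select(1,2) replace("")): buf='ME' cursor=1

Answer: ME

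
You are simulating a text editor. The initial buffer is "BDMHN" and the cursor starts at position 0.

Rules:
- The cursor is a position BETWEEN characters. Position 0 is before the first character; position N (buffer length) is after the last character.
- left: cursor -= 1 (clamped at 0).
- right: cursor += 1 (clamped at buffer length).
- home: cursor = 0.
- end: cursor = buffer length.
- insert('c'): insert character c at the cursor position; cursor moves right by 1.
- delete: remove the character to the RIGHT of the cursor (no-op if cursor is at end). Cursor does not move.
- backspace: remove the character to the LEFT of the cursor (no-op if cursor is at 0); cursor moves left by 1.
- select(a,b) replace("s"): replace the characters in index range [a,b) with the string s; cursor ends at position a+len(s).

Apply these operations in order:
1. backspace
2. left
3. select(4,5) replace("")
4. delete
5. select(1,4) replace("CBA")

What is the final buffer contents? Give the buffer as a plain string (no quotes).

Answer: BCBA

Derivation:
After op 1 (backspace): buf='BDMHN' cursor=0
After op 2 (left): buf='BDMHN' cursor=0
After op 3 (select(4,5) replace("")): buf='BDMH' cursor=4
After op 4 (delete): buf='BDMH' cursor=4
After op 5 (select(1,4) replace("CBA")): buf='BCBA' cursor=4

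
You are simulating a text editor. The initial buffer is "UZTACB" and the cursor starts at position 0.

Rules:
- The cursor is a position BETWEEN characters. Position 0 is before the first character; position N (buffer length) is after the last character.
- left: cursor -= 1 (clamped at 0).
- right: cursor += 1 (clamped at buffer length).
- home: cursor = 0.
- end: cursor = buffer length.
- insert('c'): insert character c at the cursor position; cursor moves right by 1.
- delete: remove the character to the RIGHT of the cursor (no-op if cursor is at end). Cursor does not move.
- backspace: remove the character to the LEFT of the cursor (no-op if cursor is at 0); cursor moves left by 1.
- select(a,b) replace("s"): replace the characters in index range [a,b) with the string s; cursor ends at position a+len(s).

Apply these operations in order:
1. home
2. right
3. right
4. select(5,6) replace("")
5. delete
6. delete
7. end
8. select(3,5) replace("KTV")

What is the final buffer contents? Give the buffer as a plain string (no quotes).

Answer: UZTKTV

Derivation:
After op 1 (home): buf='UZTACB' cursor=0
After op 2 (right): buf='UZTACB' cursor=1
After op 3 (right): buf='UZTACB' cursor=2
After op 4 (select(5,6) replace("")): buf='UZTAC' cursor=5
After op 5 (delete): buf='UZTAC' cursor=5
After op 6 (delete): buf='UZTAC' cursor=5
After op 7 (end): buf='UZTAC' cursor=5
After op 8 (select(3,5) replace("KTV")): buf='UZTKTV' cursor=6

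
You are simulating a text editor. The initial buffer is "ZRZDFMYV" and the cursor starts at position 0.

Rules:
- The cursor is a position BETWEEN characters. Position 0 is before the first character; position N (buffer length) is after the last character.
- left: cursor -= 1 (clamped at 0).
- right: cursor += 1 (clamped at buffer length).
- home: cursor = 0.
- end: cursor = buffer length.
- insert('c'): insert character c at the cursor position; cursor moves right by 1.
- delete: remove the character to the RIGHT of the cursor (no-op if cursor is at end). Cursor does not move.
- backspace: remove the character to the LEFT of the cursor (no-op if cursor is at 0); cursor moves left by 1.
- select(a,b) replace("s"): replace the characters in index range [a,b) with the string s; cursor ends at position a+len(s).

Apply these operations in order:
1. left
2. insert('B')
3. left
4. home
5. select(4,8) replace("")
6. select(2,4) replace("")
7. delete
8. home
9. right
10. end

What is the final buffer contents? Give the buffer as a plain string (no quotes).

After op 1 (left): buf='ZRZDFMYV' cursor=0
After op 2 (insert('B')): buf='BZRZDFMYV' cursor=1
After op 3 (left): buf='BZRZDFMYV' cursor=0
After op 4 (home): buf='BZRZDFMYV' cursor=0
After op 5 (select(4,8) replace("")): buf='BZRZV' cursor=4
After op 6 (select(2,4) replace("")): buf='BZV' cursor=2
After op 7 (delete): buf='BZ' cursor=2
After op 8 (home): buf='BZ' cursor=0
After op 9 (right): buf='BZ' cursor=1
After op 10 (end): buf='BZ' cursor=2

Answer: BZ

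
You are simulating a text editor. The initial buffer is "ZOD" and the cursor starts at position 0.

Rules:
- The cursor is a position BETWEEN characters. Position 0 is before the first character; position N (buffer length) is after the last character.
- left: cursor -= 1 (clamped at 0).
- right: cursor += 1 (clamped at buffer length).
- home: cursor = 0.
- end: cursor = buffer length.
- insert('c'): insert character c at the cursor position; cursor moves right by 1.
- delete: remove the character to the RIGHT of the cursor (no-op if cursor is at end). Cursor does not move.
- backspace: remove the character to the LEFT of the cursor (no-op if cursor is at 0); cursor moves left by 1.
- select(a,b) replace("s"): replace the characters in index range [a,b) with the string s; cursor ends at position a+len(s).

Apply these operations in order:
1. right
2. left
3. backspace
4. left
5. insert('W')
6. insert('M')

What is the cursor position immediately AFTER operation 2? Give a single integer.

Answer: 0

Derivation:
After op 1 (right): buf='ZOD' cursor=1
After op 2 (left): buf='ZOD' cursor=0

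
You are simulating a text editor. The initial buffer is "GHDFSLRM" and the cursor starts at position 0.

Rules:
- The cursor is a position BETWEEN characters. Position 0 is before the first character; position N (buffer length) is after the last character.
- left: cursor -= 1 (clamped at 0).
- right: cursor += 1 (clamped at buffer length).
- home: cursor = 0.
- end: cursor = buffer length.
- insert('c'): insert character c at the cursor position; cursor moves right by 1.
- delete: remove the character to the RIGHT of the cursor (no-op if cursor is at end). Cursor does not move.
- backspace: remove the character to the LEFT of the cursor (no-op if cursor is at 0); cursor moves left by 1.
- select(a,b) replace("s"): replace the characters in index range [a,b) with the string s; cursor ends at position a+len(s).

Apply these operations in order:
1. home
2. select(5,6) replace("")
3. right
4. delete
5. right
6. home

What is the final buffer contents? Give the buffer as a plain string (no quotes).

Answer: GHDFSR

Derivation:
After op 1 (home): buf='GHDFSLRM' cursor=0
After op 2 (select(5,6) replace("")): buf='GHDFSRM' cursor=5
After op 3 (right): buf='GHDFSRM' cursor=6
After op 4 (delete): buf='GHDFSR' cursor=6
After op 5 (right): buf='GHDFSR' cursor=6
After op 6 (home): buf='GHDFSR' cursor=0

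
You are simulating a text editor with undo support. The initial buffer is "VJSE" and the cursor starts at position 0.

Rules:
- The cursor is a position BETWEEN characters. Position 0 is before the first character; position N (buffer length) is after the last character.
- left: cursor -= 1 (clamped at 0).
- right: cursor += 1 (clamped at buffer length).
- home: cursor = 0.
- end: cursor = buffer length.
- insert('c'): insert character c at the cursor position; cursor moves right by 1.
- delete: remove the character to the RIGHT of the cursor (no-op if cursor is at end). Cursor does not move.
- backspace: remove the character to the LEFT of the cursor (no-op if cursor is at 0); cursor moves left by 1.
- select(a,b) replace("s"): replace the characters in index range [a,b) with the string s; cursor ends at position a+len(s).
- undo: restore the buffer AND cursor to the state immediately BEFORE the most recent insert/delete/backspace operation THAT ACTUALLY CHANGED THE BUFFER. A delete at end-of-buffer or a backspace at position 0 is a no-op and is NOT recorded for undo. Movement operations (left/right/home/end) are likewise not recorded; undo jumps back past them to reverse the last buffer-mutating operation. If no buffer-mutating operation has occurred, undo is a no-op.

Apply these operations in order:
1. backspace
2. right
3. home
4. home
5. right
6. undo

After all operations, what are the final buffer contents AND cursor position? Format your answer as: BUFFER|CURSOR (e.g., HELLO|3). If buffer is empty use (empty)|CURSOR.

After op 1 (backspace): buf='VJSE' cursor=0
After op 2 (right): buf='VJSE' cursor=1
After op 3 (home): buf='VJSE' cursor=0
After op 4 (home): buf='VJSE' cursor=0
After op 5 (right): buf='VJSE' cursor=1
After op 6 (undo): buf='VJSE' cursor=1

Answer: VJSE|1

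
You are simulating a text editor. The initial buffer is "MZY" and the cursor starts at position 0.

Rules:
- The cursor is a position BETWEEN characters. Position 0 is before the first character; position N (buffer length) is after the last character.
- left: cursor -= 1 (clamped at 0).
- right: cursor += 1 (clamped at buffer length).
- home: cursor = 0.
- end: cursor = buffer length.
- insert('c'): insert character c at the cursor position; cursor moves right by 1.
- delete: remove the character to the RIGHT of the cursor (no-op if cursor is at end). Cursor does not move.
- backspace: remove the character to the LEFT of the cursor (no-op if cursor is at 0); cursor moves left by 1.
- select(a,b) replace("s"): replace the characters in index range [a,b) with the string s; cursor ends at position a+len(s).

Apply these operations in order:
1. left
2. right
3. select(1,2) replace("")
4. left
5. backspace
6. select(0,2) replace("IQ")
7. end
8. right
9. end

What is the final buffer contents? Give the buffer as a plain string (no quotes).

After op 1 (left): buf='MZY' cursor=0
After op 2 (right): buf='MZY' cursor=1
After op 3 (select(1,2) replace("")): buf='MY' cursor=1
After op 4 (left): buf='MY' cursor=0
After op 5 (backspace): buf='MY' cursor=0
After op 6 (select(0,2) replace("IQ")): buf='IQ' cursor=2
After op 7 (end): buf='IQ' cursor=2
After op 8 (right): buf='IQ' cursor=2
After op 9 (end): buf='IQ' cursor=2

Answer: IQ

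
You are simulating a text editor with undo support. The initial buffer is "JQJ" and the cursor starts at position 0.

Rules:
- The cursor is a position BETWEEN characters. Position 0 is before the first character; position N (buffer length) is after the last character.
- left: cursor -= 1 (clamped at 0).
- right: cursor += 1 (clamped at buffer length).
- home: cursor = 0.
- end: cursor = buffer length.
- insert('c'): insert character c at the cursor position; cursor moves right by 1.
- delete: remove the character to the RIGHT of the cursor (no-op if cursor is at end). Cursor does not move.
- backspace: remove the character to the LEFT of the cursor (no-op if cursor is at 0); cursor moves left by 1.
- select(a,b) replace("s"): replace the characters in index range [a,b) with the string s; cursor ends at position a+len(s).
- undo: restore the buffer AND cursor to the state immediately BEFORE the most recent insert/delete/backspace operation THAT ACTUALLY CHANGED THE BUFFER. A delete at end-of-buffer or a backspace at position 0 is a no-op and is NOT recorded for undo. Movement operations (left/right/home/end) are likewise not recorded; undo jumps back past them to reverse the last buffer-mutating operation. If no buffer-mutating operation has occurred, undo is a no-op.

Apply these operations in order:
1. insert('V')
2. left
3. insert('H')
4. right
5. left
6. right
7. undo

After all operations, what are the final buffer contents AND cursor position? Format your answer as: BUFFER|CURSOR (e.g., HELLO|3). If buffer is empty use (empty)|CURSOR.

Answer: VJQJ|0

Derivation:
After op 1 (insert('V')): buf='VJQJ' cursor=1
After op 2 (left): buf='VJQJ' cursor=0
After op 3 (insert('H')): buf='HVJQJ' cursor=1
After op 4 (right): buf='HVJQJ' cursor=2
After op 5 (left): buf='HVJQJ' cursor=1
After op 6 (right): buf='HVJQJ' cursor=2
After op 7 (undo): buf='VJQJ' cursor=0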